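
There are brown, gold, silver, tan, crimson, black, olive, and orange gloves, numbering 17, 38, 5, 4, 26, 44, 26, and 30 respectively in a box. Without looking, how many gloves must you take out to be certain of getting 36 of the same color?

In the worst case we take at most 35 of each color, but all 17 brown, all 5 silver, all 4 tan, all 26 crimson, all 26 olive, and all 30 orange (fewer than 35), giving 17 + 35 + 5 + 4 + 26 + 35 + 26 + 30 = 178.
One more glove then forces some color to 36, so 178 + 1 = 179.

179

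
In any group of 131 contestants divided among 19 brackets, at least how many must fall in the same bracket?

7

If each of the 19 brackets held at most 6, the total would be at most 19 × 6 = 114 < 131, a contradiction.
So at least one holds ⌈131/19⌉ = 7.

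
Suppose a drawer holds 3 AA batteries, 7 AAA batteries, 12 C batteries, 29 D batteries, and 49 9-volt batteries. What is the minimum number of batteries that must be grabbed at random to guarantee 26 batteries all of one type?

73

In the worst case we take at most 25 of each type, but all 3 AA, all 7 AAA, and all 12 C (fewer than 25), giving 3 + 7 + 12 + 25 + 25 = 72.
One more battery then forces some type to 26, so 72 + 1 = 73.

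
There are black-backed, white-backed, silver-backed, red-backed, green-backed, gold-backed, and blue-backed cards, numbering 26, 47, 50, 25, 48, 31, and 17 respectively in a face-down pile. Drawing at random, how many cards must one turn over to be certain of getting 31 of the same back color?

189

In the worst case we take at most 30 of each back color, but all 26 black-backed, all 25 red-backed, and all 17 blue-backed (fewer than 30), giving 26 + 30 + 30 + 25 + 30 + 30 + 17 = 188.
One more card then forces some back color to 31, so 188 + 1 = 189.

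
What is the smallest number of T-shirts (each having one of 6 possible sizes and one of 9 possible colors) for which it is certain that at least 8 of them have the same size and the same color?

There are 6 × 9 = 54 (size, color) combinations acting as pigeonholes.
With 54 × 7 = 378 T-shirts we could place exactly 7 in each, with no (size, color) pair reaching 8.
One more forces some (size, color) pair to hold 8, so 378 + 1 = 379.

379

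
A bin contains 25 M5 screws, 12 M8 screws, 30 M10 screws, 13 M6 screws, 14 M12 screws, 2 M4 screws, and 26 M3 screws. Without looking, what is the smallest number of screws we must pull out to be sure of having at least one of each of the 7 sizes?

121

The hardest size to obtain is M4: we could draw every other screw first — 122 − 2 = 120 screws — without a single M4 one.
The next draw must be M4, so 120 + 1 = 121.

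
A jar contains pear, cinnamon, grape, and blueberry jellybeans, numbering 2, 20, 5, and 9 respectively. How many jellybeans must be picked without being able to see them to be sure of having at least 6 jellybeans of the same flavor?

Treat the 4 flavors as pigeonholes.
In the worst case we take at most 5 of each flavor, but all 2 pear (fewer than 5), giving 2 + 5 + 5 + 5 = 17.
One more jellybean then forces some flavor to 6, so 17 + 1 = 18.

18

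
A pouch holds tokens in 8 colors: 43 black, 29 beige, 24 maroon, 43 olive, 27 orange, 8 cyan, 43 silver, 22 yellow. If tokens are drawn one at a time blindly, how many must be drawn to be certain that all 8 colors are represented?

The hardest color to obtain is cyan: we could draw every other token first — 239 − 8 = 231 tokens — without a single cyan one.
The next draw must be cyan, so 231 + 1 = 232.

232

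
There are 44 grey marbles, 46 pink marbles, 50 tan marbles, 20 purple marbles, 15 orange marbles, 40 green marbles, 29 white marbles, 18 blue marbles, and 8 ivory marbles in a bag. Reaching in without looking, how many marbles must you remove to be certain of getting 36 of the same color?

Treat the 9 colors as pigeonholes.
In the worst case we take at most 35 of each color, but all 20 purple, all 15 orange, all 29 white, all 18 blue, and all 8 ivory (fewer than 35), giving 35 + 35 + 35 + 20 + 15 + 35 + 29 + 18 + 8 = 230.
One more marble then forces some color to 36, so 230 + 1 = 231.

231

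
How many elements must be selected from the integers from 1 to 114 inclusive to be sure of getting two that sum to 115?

58

Partition {1, …, 114} into 57 pairs: {1,114}, {2,113}, …, {57,58}.
Choosing 57 integers — say the integers 1 through 57 — takes one from each pair and avoids the property.
Choosing 58 forces two into the same pair by pigeonhole, and those sum to 115. So 58.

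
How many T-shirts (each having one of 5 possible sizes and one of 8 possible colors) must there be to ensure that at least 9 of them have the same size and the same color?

321

There are 5 × 8 = 40 (size, color) combinations acting as pigeonholes.
With 40 × 8 = 320 T-shirts we could place exactly 8 in each, with no (size, color) pair reaching 9.
One more forces some (size, color) pair to hold 9, so 320 + 1 = 321.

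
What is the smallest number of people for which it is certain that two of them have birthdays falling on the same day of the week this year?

There are 7 days of the week acting as pigeonholes.
With 7 people we could place one in each, avoiding any repeat.
One more forces some class to hold 2, so 7 + 1 = 8.

8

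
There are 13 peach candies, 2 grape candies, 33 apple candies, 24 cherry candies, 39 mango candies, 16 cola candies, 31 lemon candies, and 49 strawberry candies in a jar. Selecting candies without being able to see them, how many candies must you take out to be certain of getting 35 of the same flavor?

In the worst case we take at most 34 of each flavor, but all 13 peach, all 2 grape, all 33 apple, all 24 cherry, all 16 cola, and all 31 lemon (fewer than 34), giving 13 + 2 + 33 + 24 + 34 + 16 + 31 + 34 = 187.
One more candy then forces some flavor to 35, so 187 + 1 = 188.

188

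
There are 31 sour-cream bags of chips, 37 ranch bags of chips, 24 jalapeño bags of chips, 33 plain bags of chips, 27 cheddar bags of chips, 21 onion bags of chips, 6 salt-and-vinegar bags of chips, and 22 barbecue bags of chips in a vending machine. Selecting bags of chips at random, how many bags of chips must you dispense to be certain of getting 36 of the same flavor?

In the worst case we take at most 35 of each flavor, but all 31 sour-cream, all 24 jalapeño, all 33 plain, all 27 cheddar, all 21 onion, all 6 salt-and-vinegar, and all 22 barbecue (fewer than 35), giving 31 + 35 + 24 + 33 + 27 + 21 + 6 + 22 = 199.
One more bag of chips then forces some flavor to 36, so 199 + 1 = 200.

200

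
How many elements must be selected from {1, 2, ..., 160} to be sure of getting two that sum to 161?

Partition {1, …, 160} into 80 pairs: {1,160}, {2,159}, …, {80,81}.
Choosing 80 integers — say the integers 1 through 80 — takes one from each pair and avoids the property.
Choosing 81 forces two into the same pair by pigeonhole, and those sum to 161. So 81.

81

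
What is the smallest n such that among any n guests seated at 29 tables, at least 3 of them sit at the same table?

59

There are 29 tables acting as pigeonholes.
With 29 × 2 = 58 guests we could place exactly 2 in each, with no class reaching 3.
One more forces some class to hold 3, so 58 + 1 = 59.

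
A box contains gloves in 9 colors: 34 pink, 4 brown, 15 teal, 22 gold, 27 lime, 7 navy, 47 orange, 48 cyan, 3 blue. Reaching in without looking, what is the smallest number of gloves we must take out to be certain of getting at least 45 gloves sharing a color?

Treat the 9 colors as pigeonholes.
In the worst case we take at most 44 of each color, but all 34 pink, all 4 brown, all 15 teal, all 22 gold, all 27 lime, all 7 navy, and all 3 blue (fewer than 44), giving 34 + 4 + 15 + 22 + 27 + 7 + 44 + 44 + 3 = 200.
One more glove then forces some color to 45, so 200 + 1 = 201.

201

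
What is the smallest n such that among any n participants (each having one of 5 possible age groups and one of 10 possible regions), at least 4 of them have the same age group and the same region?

151

There are 5 × 10 = 50 (age group, region) combinations acting as pigeonholes.
With 50 × 3 = 150 participants we could place exactly 3 in each, with no (age group, region) pair reaching 4.
One more forces some (age group, region) pair to hold 4, so 150 + 1 = 151.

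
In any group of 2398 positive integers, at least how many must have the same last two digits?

24

There are 100 possible two-digit endings, which serve as the pigeonholes.
If each of the 100 possible two-digit endings held at most 23, the total would be at most 100 × 23 = 2300 < 2398, a contradiction.
So at least one holds ⌈2398/100⌉ = 24.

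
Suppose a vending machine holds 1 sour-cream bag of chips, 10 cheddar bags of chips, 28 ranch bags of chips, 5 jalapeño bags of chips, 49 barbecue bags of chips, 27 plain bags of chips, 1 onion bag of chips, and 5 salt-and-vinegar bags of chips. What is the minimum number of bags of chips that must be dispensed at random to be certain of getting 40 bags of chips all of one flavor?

Treat the 8 flavors as pigeonholes.
In the worst case we take at most 39 of each flavor, but all 1 sour-cream, all 10 cheddar, all 28 ranch, all 5 jalapeño, all 27 plain, all 1 onion, and all 5 salt-and-vinegar (fewer than 39), giving 1 + 10 + 28 + 5 + 39 + 27 + 1 + 5 = 116.
One more bag of chips then forces some flavor to 40, so 116 + 1 = 117.

117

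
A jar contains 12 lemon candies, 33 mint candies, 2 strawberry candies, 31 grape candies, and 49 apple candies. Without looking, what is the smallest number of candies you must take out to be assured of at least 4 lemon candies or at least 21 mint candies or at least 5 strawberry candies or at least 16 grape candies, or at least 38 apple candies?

The worst case stops just short of every target: 3 lemon, 20 mint, all 2 strawberry, 15 grape, 37 apple — 3 + 20 + 2 + 15 + 37 = 77 candies.
One more candy must push some flavor to its target, so 77 + 1 = 78.

78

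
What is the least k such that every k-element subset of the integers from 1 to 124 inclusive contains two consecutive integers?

Partition {1, …, 124} into 62 pairs: {1,2}, {3,4}, …, {123,124}.
Choosing 62 integers — say the 62 even numbers 2, 4, …, 124 — takes one from each pair and avoids the property.
Choosing 63 forces two into the same pair by pigeonhole, and those are consecutive. So 63.

63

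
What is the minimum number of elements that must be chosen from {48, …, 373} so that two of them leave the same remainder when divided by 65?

Use the pigeonhole principle on residue classes: group the integers by remainder mod 65; there are 65 residue classes, each nonempty in this range.
Choosing one from each class (65 integers) avoids any shared remainder.
One more choice must repeat a class, so two differ by a multiple of 65. Hence 65 + 1 = 66.

66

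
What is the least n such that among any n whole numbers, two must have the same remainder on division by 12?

13

Two integers differ by a multiple of 12 exactly when they share a remainder mod 12.
There are 12 residue classes mod 12, so 12 integers can all lie in distinct classes.
One more integer must repeat a residue, giving a difference divisible by 12. So n = 12 + 1 = 13.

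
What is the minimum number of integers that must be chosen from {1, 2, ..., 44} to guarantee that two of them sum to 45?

Partition {1, …, 44} into 22 pairs: {1,44}, {2,43}, …, {22,23}.
Choosing 22 integers — say the integers 1 through 22 — takes one from each pair and avoids the property.
Choosing 23 forces two into the same pair by pigeonhole, and those sum to 45. So 23.

23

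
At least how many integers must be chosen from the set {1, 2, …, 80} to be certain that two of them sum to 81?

41

Partition {1, …, 80} into 40 pairs: {1,80}, {2,79}, …, {40,41}.
Choosing 40 integers — say the integers 1 through 40 — takes one from each pair and avoids the property.
Choosing 41 forces two into the same pair by pigeonhole, and those sum to 81. So 41.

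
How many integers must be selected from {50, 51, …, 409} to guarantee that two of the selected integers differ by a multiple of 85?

Use the pigeonhole principle on residue classes: group the integers by remainder mod 85; there are 85 residue classes, each nonempty in this range.
Choosing one from each class (85 integers) avoids any shared remainder.
One more choice must repeat a class, so two differ by a multiple of 85. Hence 85 + 1 = 86.

86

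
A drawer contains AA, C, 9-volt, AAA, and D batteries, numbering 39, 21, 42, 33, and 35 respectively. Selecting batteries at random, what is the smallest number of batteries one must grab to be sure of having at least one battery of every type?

150

The hardest type to obtain is C: we could draw every other battery first — 170 − 21 = 149 batteries — without a single C one.
The next draw must be C, so 149 + 1 = 150.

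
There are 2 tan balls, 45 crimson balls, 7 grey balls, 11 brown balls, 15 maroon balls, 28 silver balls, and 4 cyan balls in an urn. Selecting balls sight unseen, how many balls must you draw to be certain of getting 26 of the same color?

90

Treat the 7 colors as pigeonholes.
In the worst case we take at most 25 of each color, but all 2 tan, all 7 grey, all 11 brown, all 15 maroon, and all 4 cyan (fewer than 25), giving 2 + 25 + 7 + 11 + 15 + 25 + 4 = 89.
One more ball then forces some color to 26, so 89 + 1 = 90.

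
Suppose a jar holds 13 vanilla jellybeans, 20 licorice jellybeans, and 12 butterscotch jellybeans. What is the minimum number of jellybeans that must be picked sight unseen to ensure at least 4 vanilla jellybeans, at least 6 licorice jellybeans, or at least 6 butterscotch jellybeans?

The worst case stops just short of every target: 3 vanilla, 5 licorice, 5 butterscotch — 3 + 5 + 5 = 13 jellybeans.
One more jellybean must push some flavor to its target, so 13 + 1 = 14.

14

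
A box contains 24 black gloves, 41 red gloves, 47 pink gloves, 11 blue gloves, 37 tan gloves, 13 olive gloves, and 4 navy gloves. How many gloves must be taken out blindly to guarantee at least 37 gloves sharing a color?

161

In the worst case we take at most 36 of each color, but all 24 black, all 11 blue, all 13 olive, and all 4 navy (fewer than 36), giving 24 + 36 + 36 + 11 + 36 + 13 + 4 = 160.
One more glove then forces some color to 37, so 160 + 1 = 161.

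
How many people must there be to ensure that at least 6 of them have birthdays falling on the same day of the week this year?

36

There are 7 days of the week acting as pigeonholes.
With 7 × 5 = 35 people we could place exactly 5 in each, with no class reaching 6.
One more forces some class to hold 6, so 35 + 1 = 36.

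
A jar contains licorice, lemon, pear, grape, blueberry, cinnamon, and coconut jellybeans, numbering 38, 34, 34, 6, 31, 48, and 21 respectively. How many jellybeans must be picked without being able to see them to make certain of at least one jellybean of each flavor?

207

The hardest flavor to obtain is grape: we could draw every other jellybean first — 212 − 6 = 206 jellybeans — without a single grape one.
The next draw must be grape, so 206 + 1 = 207.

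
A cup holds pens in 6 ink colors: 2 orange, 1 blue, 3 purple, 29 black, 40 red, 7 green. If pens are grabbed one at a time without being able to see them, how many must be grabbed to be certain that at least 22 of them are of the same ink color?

56

In the worst case we take at most 21 of each ink color, but all 2 orange, all 1 blue, all 3 purple, and all 7 green (fewer than 21), giving 2 + 1 + 3 + 21 + 21 + 7 = 55.
One more pen then forces some ink color to 22, so 55 + 1 = 56.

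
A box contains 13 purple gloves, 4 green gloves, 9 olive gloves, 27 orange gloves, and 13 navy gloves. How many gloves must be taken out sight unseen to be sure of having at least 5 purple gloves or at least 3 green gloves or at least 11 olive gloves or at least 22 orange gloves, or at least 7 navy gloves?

The worst case stops just short of every target: 4 purple, 2 green, all 9 olive, 21 orange, 6 navy — 4 + 2 + 9 + 21 + 6 = 42 gloves.
One more glove must push some color to its target, so 42 + 1 = 43.

43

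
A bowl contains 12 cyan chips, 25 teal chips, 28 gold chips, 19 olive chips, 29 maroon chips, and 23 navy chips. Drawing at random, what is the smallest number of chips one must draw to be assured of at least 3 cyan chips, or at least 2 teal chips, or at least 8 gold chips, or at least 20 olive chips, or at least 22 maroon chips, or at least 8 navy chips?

The worst case stops just short of every target: 2 cyan, 1 teal, 7 gold, 19 olive, 21 maroon, 7 navy — 2 + 1 + 7 + 19 + 21 + 7 = 57 chips.
One more chip must push some color to its target, so 57 + 1 = 58.

58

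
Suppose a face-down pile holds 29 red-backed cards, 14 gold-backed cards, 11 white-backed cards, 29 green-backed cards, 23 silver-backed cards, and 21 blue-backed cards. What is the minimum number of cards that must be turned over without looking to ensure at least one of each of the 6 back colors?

The hardest back color to obtain is white-backed: we could draw every other card first — 127 − 11 = 116 cards — without a single white-backed one.
The next draw must be white-backed, so 116 + 1 = 117.

117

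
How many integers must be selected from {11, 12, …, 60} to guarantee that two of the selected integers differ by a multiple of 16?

17

Group the integers by remainder mod 16; there are 16 residue classes, each nonempty in this range.
Choosing one from each class (16 integers) avoids any shared remainder.
One more choice must repeat a class, so two differ by a multiple of 16. Hence 16 + 1 = 17.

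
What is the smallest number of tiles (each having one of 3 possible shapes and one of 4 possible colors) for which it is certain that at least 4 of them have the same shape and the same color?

37

There are 3 × 4 = 12 (shape, color) combinations acting as pigeonholes.
With 12 × 3 = 36 tiles we could place exactly 3 in each, with no (shape, color) pair reaching 4.
One more forces some (shape, color) pair to hold 4, so 36 + 1 = 37.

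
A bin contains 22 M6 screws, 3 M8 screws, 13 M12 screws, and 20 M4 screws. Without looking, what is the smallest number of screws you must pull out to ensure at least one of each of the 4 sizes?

The hardest size to obtain is M8: we could draw every other screw first — 58 − 3 = 55 screws — without a single M8 one.
The next draw must be M8, so 55 + 1 = 56.

56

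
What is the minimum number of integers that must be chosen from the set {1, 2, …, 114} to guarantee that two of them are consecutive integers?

58

Partition {1, …, 114} into 57 pairs: {1,2}, {3,4}, …, {113,114}.
Choosing 57 integers — say the 57 even numbers 2, 4, …, 114 — takes one from each pair and avoids the property.
Choosing 58 forces two into the same pair by pigeonhole, and those are consecutive. So 58.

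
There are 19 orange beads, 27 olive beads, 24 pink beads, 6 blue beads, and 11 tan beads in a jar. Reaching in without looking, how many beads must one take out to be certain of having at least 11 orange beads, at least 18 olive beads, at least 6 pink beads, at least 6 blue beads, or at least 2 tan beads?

39

The worst case stops just short of every target: 10 orange, 17 olive, 5 pink, 5 blue, 1 tan — 10 + 17 + 5 + 5 + 1 = 38 beads.
One more bead must push some color to its target, so 38 + 1 = 39.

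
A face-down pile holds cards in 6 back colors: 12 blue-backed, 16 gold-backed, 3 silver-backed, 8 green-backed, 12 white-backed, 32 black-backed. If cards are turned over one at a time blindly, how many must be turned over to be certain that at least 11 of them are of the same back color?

52

In the worst case we take at most 10 of each back color, but all 3 silver-backed and all 8 green-backed (fewer than 10), giving 10 + 10 + 3 + 8 + 10 + 10 = 51.
One more card then forces some back color to 11, so 51 + 1 = 52.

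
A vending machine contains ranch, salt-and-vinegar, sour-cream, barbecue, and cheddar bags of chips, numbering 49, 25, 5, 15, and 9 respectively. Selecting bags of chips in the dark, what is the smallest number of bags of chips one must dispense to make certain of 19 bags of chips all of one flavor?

In the worst case we take at most 18 of each flavor, but all 5 sour-cream, all 15 barbecue, and all 9 cheddar (fewer than 18), giving 18 + 18 + 5 + 15 + 9 = 65.
One more bag of chips then forces some flavor to 19, so 65 + 1 = 66.

66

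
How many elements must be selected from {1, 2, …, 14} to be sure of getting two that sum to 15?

8

Partition {1, …, 14} into 7 pairs: {1,14}, {2,13}, …, {7,8}.
Choosing 7 integers — say the integers 1 through 7 — takes one from each pair and avoids the property.
Choosing 8 forces two into the same pair by pigeonhole, and those sum to 15. So 8.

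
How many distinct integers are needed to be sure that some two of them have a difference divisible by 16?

17

Use the pigeonhole principle on residue classes: two integers differ by a multiple of 16 exactly when they share a remainder mod 16.
There are 16 residue classes mod 16, so 16 integers can all lie in distinct classes.
One more integer must repeat a residue, giving a difference divisible by 16. So n = 16 + 1 = 17.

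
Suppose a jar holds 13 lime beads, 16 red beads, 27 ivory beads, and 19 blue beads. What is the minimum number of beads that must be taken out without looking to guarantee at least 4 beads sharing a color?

The worst case takes 3 beads of each color without reaching 4 of any: 4 × 3 = 12.
The next bead must bring some color to 4, so 12 + 1 = 13.

13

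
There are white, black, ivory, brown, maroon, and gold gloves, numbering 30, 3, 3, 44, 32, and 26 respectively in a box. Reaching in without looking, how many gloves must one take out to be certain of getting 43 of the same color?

Treat the 6 colors as pigeonholes.
In the worst case we take at most 42 of each color, but all 30 white, all 3 black, all 3 ivory, all 32 maroon, and all 26 gold (fewer than 42), giving 30 + 3 + 3 + 42 + 32 + 26 = 136.
One more glove then forces some color to 43, so 136 + 1 = 137.

137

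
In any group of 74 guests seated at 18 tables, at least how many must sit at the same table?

The 74 guests fall into 18 tables.
If each of the 18 tables held at most 4, the total would be at most 18 × 4 = 72 < 74, a contradiction.
So at least one holds ⌈74/18⌉ = 5.

5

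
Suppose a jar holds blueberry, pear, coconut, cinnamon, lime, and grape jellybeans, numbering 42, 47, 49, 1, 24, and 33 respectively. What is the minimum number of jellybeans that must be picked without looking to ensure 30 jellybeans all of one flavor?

142

Treat the 6 flavors as pigeonholes.
In the worst case we take at most 29 of each flavor, but all 1 cinnamon and all 24 lime (fewer than 29), giving 29 + 29 + 29 + 1 + 24 + 29 = 141.
One more jellybean then forces some flavor to 30, so 141 + 1 = 142.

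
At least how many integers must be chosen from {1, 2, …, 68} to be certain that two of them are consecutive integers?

35

Partition {1, …, 68} into 34 pairs: {1,2}, {3,4}, …, {67,68}.
Choosing 34 integers — say the 34 even numbers 2, 4, …, 68 — takes one from each pair and avoids the property.
Choosing 35 forces two into the same pair by pigeonhole, and those are consecutive. So 35.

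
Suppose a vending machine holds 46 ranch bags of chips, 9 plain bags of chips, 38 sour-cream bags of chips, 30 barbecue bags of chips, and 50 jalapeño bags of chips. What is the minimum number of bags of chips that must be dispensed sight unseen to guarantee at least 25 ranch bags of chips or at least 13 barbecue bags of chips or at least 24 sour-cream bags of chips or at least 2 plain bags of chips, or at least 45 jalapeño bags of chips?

105

The worst case stops just short of every target: 24 ranch, 1 plain, 23 sour-cream, 12 barbecue, 44 jalapeño — 24 + 1 + 23 + 12 + 44 = 104 bags of chips.
One more bag of chips must push some flavor to its target, so 104 + 1 = 105.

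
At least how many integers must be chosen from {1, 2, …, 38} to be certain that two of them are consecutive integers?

20

Partition {1, …, 38} into 19 pairs: {1,2}, {3,4}, …, {37,38}.
Choosing 19 integers — say the 19 even numbers 2, 4, …, 38 — takes one from each pair and avoids the property.
Choosing 20 forces two into the same pair by pigeonhole, and those are consecutive. So 20.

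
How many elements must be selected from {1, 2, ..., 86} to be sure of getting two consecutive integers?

44

Partition {1, …, 86} into 43 pairs: {1,2}, {3,4}, …, {85,86}.
Choosing 43 integers — say the 43 even numbers 2, 4, …, 86 — takes one from each pair and avoids the property.
Choosing 44 forces two into the same pair by pigeonhole, and those are consecutive. So 44.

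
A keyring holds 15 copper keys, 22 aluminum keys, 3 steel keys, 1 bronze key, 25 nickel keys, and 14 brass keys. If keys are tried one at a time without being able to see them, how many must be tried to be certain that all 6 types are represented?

The hardest type to obtain is bronze: we could draw every other key first — 80 − 1 = 79 keys — without a single bronze one.
The next draw must be bronze, so 79 + 1 = 80.

80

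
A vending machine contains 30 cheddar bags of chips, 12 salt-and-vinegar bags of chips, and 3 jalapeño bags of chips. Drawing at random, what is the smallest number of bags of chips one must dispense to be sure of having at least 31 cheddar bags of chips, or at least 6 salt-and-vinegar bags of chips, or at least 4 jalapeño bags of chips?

39

The worst case stops just short of every target: 30 cheddar, 5 salt-and-vinegar, 3 jalapeño — 30 + 5 + 3 = 38 bags of chips.
One more bag of chips must push some flavor to its target, so 38 + 1 = 39.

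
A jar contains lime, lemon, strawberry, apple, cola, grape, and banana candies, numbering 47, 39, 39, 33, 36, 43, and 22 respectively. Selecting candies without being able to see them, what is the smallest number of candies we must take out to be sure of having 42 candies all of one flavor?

In the worst case we take at most 41 of each flavor, but all 39 lemon, all 39 strawberry, all 33 apple, all 36 cola, and all 22 banana (fewer than 41), giving 41 + 39 + 39 + 33 + 36 + 41 + 22 = 251.
One more candy then forces some flavor to 42, so 251 + 1 = 252.

252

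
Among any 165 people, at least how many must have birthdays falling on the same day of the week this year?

24

If each of the 7 days of the week held at most 23, the total would be at most 7 × 23 = 161 < 165, a contradiction.
So at least one holds ⌈165/7⌉ = 24.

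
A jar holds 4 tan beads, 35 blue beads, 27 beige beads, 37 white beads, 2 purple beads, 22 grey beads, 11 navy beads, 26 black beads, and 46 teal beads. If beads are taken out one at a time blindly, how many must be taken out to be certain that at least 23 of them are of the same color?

150

Treat the 9 colors as pigeonholes.
In the worst case we take at most 22 of each color, but all 4 tan, all 2 purple, and all 11 navy (fewer than 22), giving 4 + 22 + 22 + 22 + 2 + 22 + 11 + 22 + 22 = 149.
One more bead then forces some color to 23, so 149 + 1 = 150.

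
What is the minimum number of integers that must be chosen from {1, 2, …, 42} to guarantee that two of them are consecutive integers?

Partition {1, …, 42} into 21 pairs: {1,2}, {3,4}, …, {41,42}.
Choosing 21 integers — say the 21 even numbers 2, 4, …, 42 — takes one from each pair and avoids the property.
Choosing 22 forces two into the same pair by pigeonhole, and those are consecutive. So 22.

22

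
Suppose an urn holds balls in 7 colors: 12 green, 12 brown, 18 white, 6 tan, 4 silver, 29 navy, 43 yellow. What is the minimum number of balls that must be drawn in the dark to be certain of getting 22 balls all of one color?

95

In the worst case we take at most 21 of each color, but all 12 green, all 12 brown, all 18 white, all 6 tan, and all 4 silver (fewer than 21), giving 12 + 12 + 18 + 6 + 4 + 21 + 21 = 94.
One more ball then forces some color to 22, so 94 + 1 = 95.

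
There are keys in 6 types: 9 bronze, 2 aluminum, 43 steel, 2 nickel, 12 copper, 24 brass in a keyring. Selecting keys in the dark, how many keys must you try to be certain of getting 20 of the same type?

64

Treat the 6 types as pigeonholes.
In the worst case we take at most 19 of each type, but all 9 bronze, all 2 aluminum, all 2 nickel, and all 12 copper (fewer than 19), giving 9 + 2 + 19 + 2 + 12 + 19 = 63.
One more key then forces some type to 20, so 63 + 1 = 64.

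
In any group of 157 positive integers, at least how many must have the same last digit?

16

The 157 positive integers fall into 10 possible last digits.
If each of the 10 possible last digits held at most 15, the total would be at most 10 × 15 = 150 < 157, a contradiction.
So at least one holds ⌈157/10⌉ = 16.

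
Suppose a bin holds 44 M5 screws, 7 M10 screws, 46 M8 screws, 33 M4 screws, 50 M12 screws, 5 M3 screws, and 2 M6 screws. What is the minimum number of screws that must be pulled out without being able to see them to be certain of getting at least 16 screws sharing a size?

75

In the worst case we take at most 15 of each size, but all 7 M10, all 5 M3, and all 2 M6 (fewer than 15), giving 15 + 7 + 15 + 15 + 15 + 5 + 2 = 74.
One more screw then forces some size to 16, so 74 + 1 = 75.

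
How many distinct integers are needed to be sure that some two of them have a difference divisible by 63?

64

Two integers differ by a multiple of 63 exactly when they share a remainder mod 63.
There are 63 residue classes mod 63, so 63 integers can all lie in distinct classes.
One more integer must repeat a residue, giving a difference divisible by 63. So n = 63 + 1 = 64.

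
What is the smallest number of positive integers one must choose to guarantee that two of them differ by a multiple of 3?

4

Use the pigeonhole principle on residue classes: two integers differ by a multiple of 3 exactly when they share a remainder mod 3.
There are 3 residue classes mod 3, so 3 integers can all lie in distinct classes.
One more integer must repeat a residue, giving a difference divisible by 3. So n = 3 + 1 = 4.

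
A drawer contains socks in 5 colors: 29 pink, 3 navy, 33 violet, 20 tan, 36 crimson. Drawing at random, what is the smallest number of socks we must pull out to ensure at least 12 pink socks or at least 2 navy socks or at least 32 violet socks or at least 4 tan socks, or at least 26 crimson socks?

72

The worst case stops just short of every target: 11 pink, 1 navy, 31 violet, 3 tan, 25 crimson — 11 + 1 + 31 + 3 + 25 = 71 socks.
One more sock must push some color to its target, so 71 + 1 = 72.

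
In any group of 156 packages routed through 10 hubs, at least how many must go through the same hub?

16

The 156 packages fall into 10 hubs.
If each of the 10 hubs held at most 15, the total would be at most 10 × 15 = 150 < 156, a contradiction.
So at least one holds ⌈156/10⌉ = 16.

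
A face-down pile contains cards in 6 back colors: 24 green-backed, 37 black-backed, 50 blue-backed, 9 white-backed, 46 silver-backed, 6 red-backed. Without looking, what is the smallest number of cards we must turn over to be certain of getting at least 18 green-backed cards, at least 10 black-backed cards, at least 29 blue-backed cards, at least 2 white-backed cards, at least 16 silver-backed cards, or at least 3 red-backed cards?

The worst case stops just short of every target: 17 green-backed, 9 black-backed, 28 blue-backed, 1 white-backed, 15 silver-backed, 2 red-backed — 17 + 9 + 28 + 1 + 15 + 2 = 72 cards.
One more card must push some back color to its target, so 72 + 1 = 73.

73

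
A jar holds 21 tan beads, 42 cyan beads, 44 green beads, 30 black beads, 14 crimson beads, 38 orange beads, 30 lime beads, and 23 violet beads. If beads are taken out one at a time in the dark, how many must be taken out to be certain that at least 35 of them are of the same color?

Treat the 8 colors as pigeonholes.
In the worst case we take at most 34 of each color, but all 21 tan, all 30 black, all 14 crimson, all 30 lime, and all 23 violet (fewer than 34), giving 21 + 34 + 34 + 30 + 14 + 34 + 30 + 23 = 220.
One more bead then forces some color to 35, so 220 + 1 = 221.

221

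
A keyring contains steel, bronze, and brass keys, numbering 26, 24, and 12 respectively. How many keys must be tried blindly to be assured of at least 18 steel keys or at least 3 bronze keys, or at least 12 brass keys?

31

Each of the 3 types has its own threshold; avoid all of them simultaneously.
The worst case stops just short of every target: 17 steel, 2 bronze, 11 brass — 17 + 2 + 11 = 30 keys.
One more key must push some type to its target, so 30 + 1 = 31.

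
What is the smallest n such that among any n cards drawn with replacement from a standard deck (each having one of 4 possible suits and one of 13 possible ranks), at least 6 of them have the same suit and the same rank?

There are 4 × 13 = 52 (suit, rank) combinations acting as pigeonholes.
With 52 × 5 = 260 cards drawn with replacement from a standard deck we could place exactly 5 in each, with no (suit, rank) pair reaching 6.
One more forces some (suit, rank) pair to hold 6, so 260 + 1 = 261.

261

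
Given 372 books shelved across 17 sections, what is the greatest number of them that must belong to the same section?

The 372 books fall into 17 sections.
If each of the 17 sections held at most 21, the total would be at most 17 × 21 = 357 < 372, a contradiction.
So at least one holds ⌈372/17⌉ = 22.

22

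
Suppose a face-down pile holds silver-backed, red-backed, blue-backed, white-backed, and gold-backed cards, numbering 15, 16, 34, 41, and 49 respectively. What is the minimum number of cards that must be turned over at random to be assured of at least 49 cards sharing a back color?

In the worst case we take at most 48 of each back color, but all 15 silver-backed, all 16 red-backed, all 34 blue-backed, and all 41 white-backed (fewer than 48), giving 15 + 16 + 34 + 41 + 48 = 154.
One more card then forces some back color to 49, so 154 + 1 = 155.

155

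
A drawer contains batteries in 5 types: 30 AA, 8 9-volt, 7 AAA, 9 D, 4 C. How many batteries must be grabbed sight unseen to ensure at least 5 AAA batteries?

The worst case draws every non-AAA battery first: 30 + 8 + 9 + 4 = 51.
The next 5 draws are then forced to be AAA, giving 51 + 5 = 56.

56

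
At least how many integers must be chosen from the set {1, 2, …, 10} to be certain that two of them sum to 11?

Partition {1, …, 10} into 5 pairs: {1,10}, {2,9}, …, {5,6}.
Choosing 5 integers — say the integers 1 through 5 — takes one from each pair and avoids the property.
Choosing 6 forces two into the same pair by pigeonhole, and those sum to 11. So 6.

6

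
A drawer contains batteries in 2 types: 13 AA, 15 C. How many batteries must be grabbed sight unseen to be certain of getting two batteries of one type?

The worst case takes 1 battery of each type without reaching 2 of any: 2 × 1 = 2.
The next battery must bring some type to 2, so 2 + 1 = 3.

3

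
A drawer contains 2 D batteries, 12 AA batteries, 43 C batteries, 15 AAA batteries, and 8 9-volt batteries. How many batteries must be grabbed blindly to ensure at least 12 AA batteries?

To avoid AA batteries as long as possible, exhaust the other 4 types first.
The worst case draws every non-AA battery first: 2 + 43 + 15 + 8 = 68.
The next 12 draws are then forced to be AA, giving 68 + 12 = 80.

80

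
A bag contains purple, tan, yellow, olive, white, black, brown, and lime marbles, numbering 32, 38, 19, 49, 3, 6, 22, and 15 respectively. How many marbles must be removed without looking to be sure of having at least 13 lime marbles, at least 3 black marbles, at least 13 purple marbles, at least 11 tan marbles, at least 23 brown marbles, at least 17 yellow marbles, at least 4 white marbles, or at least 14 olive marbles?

91

The worst case stops just short of every target: 12 purple, 10 tan, 16 yellow, 13 olive, 3 white, 2 black, 22 brown, 12 lime — 12 + 10 + 16 + 13 + 3 + 2 + 22 + 12 = 90 marbles.
One more marble must push some color to its target, so 90 + 1 = 91.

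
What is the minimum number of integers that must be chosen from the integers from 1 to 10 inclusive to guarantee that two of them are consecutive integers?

Partition {1, …, 10} into 5 pairs: {1,2}, {3,4}, …, {9,10}.
Choosing 5 integers — say the 5 even numbers 2, 4, …, 10 — takes one from each pair and avoids the property.
Choosing 6 forces two into the same pair by pigeonhole, and those are consecutive. So 6.

6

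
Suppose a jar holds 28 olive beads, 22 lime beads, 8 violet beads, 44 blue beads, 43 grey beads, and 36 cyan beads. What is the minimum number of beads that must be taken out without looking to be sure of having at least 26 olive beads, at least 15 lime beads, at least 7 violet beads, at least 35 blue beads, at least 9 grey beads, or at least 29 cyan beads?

Each of the 6 colors has its own threshold; avoid all of them simultaneously.
The worst case stops just short of every target: 25 olive, 14 lime, 6 violet, 34 blue, 8 grey, 28 cyan — 25 + 14 + 6 + 34 + 8 + 28 = 115 beads.
One more bead must push some color to its target, so 115 + 1 = 116.

116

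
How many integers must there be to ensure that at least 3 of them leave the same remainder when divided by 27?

There are 27 residue classes modulo 27 acting as pigeonholes.
With 27 × 2 = 54 integers we could place exactly 2 in each, with no class reaching 3.
One more forces some class to hold 3, so 54 + 1 = 55.

55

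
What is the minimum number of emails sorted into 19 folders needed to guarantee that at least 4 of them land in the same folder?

There are 19 folders acting as pigeonholes.
With 19 × 3 = 57 emails we could place exactly 3 in each, with no class reaching 4.
One more forces some class to hold 4, so 57 + 1 = 58.

58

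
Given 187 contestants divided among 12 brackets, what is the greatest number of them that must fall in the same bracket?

The 187 contestants fall into 12 brackets.
If each of the 12 brackets held at most 15, the total would be at most 12 × 15 = 180 < 187, a contradiction.
So at least one holds ⌈187/12⌉ = 16.

16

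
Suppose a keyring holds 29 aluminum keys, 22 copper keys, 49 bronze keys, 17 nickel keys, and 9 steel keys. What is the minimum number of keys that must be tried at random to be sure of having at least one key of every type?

118

The hardest type to obtain is steel: we could draw every other key first — 126 − 9 = 117 keys — without a single steel one.
The next draw must be steel, so 117 + 1 = 118.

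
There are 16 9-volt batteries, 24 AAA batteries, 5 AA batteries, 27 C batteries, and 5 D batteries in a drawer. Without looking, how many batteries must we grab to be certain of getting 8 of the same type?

32

Treat the 5 types as pigeonholes.
In the worst case we take at most 7 of each type, but all 5 AA and all 5 D (fewer than 7), giving 7 + 7 + 5 + 7 + 5 = 31.
One more battery then forces some type to 8, so 31 + 1 = 32.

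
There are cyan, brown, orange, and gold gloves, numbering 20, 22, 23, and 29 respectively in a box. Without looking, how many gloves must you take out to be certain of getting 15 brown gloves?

87

To avoid brown gloves as long as possible, exhaust the other 3 colors first.
The worst case draws every non-brown glove first: 20 + 23 + 29 = 72.
The next 15 draws are then forced to be brown, giving 72 + 15 = 87.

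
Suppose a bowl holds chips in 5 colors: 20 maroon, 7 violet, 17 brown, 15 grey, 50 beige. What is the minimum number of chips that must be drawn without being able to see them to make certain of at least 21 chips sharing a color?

80

In the worst case we take at most 20 of each color, but all 7 violet, all 17 brown, and all 15 grey (fewer than 20), giving 20 + 7 + 17 + 15 + 20 = 79.
One more chip then forces some color to 21, so 79 + 1 = 80.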